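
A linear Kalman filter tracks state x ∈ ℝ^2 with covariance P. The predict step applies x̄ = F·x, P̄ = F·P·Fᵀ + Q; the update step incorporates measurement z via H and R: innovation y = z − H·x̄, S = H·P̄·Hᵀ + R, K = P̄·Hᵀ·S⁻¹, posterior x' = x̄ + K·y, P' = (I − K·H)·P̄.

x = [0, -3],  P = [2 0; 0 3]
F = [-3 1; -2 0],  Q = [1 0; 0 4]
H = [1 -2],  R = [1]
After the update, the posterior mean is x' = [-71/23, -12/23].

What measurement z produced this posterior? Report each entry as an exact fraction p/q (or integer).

x̄ = F·x = [-3, 0]
P̄ = F·P·Fᵀ + Q = [22 12; 12 12]
S = H·P̄·Hᵀ + R = [23]
K = P̄·Hᵀ·S⁻¹ = [-2/23; -12/23]
x' − x̄ = [-2/23, -12/23] = K·y
y = (KᵀK)⁻¹·Kᵀ·(x' − x̄) = [1]
z = y + H·x̄ = [1] + [-3] = [-2]

z = [-2]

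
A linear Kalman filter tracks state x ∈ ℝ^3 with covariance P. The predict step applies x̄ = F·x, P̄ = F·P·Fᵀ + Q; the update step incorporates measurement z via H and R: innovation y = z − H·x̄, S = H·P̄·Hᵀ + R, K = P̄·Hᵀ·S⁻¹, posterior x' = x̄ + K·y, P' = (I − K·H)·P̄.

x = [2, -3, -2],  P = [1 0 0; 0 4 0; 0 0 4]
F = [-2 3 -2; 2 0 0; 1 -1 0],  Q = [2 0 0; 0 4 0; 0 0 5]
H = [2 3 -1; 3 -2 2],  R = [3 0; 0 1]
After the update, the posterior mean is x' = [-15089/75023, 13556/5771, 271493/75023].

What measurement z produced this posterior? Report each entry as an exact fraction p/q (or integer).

z = [3, 2]

x̄ = F·x = [-9, 4, 5]
P̄ = F·P·Fᵀ + Q = [58 -4 -14; -4 8 2; -14 2 10]
S = H·P̄·Hᵀ + R = [313 262; 262 459]
K = P̄·Hᵀ·S⁻¹ = [13814/75023 17286/75023; 978/5771 -860/5771; -7876/75023 246/75023]
x' − x̄ = [660118/75023, -9528/5771, -103622/75023] = K·y
y = (KᵀK)⁻¹·Kᵀ·(x' − x̄) = [14, 27]
z = y + H·x̄ = [14, 27] + [-11, -25] = [3, 2]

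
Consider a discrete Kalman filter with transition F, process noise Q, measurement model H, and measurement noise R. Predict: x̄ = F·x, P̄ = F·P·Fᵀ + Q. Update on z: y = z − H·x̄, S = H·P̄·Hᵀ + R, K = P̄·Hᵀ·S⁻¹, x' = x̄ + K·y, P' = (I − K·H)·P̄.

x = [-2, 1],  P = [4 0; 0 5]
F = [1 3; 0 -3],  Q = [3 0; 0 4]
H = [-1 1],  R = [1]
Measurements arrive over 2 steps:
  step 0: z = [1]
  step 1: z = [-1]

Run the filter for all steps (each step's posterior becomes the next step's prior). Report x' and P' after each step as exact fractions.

step 0: x̄ = F·x = [1, -3]
step 0: P̄ = F·P·Fᵀ + Q = [52 -45; -45 49]
step 0: y = z − H·x̄ = [5]
step 0: S = H·P̄·Hᵀ + R = [192]
step 0: K = P̄·Hᵀ·S⁻¹ = [-97/192; 47/96]
step 0: x' = x̄ + K·y = [-293/192, -53/96]
step 0: P' = (I − K·H)·P̄ = [575/192 239/96; 239/96 143/48]
step 1: x̄ = F·x = [-611/192, 53/32]
step 1: P̄ = F·P·Fᵀ + Q = [9167/192 -1097/32; -1097/32 493/16]
step 1: y = z − H·x̄ = [-1121/192]
step 1: S = H·P̄·Hᵀ + R = [28439/192]
step 1: K = P̄·Hᵀ·S⁻¹ = [-15749/28439; 12498/28439]
step 1: x' = x̄ + K·y = [1450/28439, -25868/28439]
step 1: P' = (I − K·H)·P̄ = [65986/28439 50237/28439; 50237/28439 62735/28439]

step 0: x' = [-293/192, -53/96], P' = [575/192 239/96; 239/96 143/48]
step 1: x' = [1450/28439, -25868/28439], P' = [65986/28439 50237/28439; 50237/28439 62735/28439]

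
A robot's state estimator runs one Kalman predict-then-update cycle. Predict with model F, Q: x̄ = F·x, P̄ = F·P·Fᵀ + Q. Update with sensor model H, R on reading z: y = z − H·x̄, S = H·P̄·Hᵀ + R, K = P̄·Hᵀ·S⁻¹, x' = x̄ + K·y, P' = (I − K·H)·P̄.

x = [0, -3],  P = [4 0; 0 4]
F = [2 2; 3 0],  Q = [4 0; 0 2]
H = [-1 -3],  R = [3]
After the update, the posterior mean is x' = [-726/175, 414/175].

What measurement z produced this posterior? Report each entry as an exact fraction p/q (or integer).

z = [-3]

x̄ = F·x = [-6, 0]
P̄ = F·P·Fᵀ + Q = [36 24; 24 38]
S = H·P̄·Hᵀ + R = [525]
K = P̄·Hᵀ·S⁻¹ = [-36/175; -46/175]
x' − x̄ = [324/175, 414/175] = K·y
y = (KᵀK)⁻¹·Kᵀ·(x' − x̄) = [-9]
z = y + H·x̄ = [-9] + [6] = [-3]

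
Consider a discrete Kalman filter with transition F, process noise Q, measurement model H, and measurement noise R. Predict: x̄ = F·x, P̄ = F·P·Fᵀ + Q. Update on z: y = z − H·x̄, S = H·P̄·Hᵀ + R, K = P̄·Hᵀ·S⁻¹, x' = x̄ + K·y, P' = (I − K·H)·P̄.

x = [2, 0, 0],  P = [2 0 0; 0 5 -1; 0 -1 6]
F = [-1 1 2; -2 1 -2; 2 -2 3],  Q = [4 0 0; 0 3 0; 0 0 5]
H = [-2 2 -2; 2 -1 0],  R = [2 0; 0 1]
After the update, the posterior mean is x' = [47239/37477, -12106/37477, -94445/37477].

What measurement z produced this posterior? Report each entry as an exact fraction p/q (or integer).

x̄ = F·x = [-2, -4, 4]
P̄ = F·P·Fᵀ + Q = [31 -15 23; -15 44 -61; 23 -61 99]
S = H·P̄·Hᵀ + R = [1490 -516; -516 229]
K = P̄·Hᵀ·S⁻¹ = [4065/37477 21761/37477; 8388/37477 6790/37477; -14301/37477 -14713/37477]
x' − x̄ = [122193/37477, 137802/37477, -244353/37477] = K·y
y = (KᵀK)⁻¹·Kᵀ·(x' − x̄) = [14, 3]
z = y + H·x̄ = [14, 3] + [-12, 0] = [2, 3]

z = [2, 3]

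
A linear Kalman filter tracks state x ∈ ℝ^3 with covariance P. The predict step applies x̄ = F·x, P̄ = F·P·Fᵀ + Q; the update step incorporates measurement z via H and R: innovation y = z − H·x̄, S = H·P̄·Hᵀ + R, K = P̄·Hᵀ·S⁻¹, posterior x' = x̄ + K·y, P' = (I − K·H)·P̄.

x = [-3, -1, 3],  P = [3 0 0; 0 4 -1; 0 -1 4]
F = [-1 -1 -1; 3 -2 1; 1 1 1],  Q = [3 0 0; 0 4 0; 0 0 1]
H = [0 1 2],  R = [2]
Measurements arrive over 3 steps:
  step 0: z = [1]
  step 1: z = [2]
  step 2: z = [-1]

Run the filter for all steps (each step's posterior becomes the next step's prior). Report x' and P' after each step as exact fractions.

step 0: x̄ = F·x = [1, -4, -1]
step 0: P̄ = F·P·Fᵀ + Q = [12 -6 -9; -6 55 6; -9 6 10]
step 0: y = z − H·x̄ = [7]
step 0: S = H·P̄·Hᵀ + R = [121]
step 0: K = P̄·Hᵀ·S⁻¹ = [-24/121; 67/121; 26/121]
step 0: x' = x̄ + K·y = [-47/121, -15/121, 61/121]
step 0: P' = (I − K·H)·P̄ = [876/121 882/121 -465/121; 882/121 2166/121 -1016/121; -465/121 -1016/121 534/121]
step 1: x̄ = F·x = [1/121, -50/121, -1/121]
step 1: P̄ = F·P·Fᵀ + Q = [2741/121 1132/121 -2378/121; 1132/121 8256/121 -1132/121; -2378/121 -1132/121 2499/121]
step 1: y = z − H·x̄ = [294/121]
step 1: S = H·P̄·Hᵀ + R = [13966/121]
step 1: K = P̄·Hᵀ·S⁻¹ = [-1812/6983; 2996/6983; 1933/6983]
step 1: x' = x̄ + K·y = [-4345/6983, 4394/6983, 4639/6983]
step 1: P' = (I − K·H)·P̄ = [103915/6983 155060/6983 -79342/6983; 155060/6983 328096/6983 -161052/6983; -79342/6983 -161052/6983 82459/6983]
step 2: x̄ = F·x = [-4688/6983, -17184/6983, 4688/6983]
step 2: P̄ = F·P·Fᵀ + Q = [364751/6983 263244/6983 -343802/6983; 263244/6983 665446/6983 -263244/6983; -343802/6983 -263244/6983 350785/6983]
step 2: y = z − H·x̄ = [825/6983]
step 2: S = H·P̄·Hᵀ + R = [1029576/6983]
step 2: K = P̄·Hᵀ·S⁻¹ = [-53045/128697; 69479/514788; 219163/514788]
step 2: x' = x̄ + K·y = [-30889/42899, -419533/171596, 123831/171596]
step 2: P' = (I − K·H)·P̄ = [3498809/128697 5907166/128697 -3006628/128697; 5907166/128697 23837101/257394 -11883811/257394; -3006628/128697 -11883811/257394 6051487/257394]

step 0: x' = [-47/121, -15/121, 61/121], P' = [876/121 882/121 -465/121; 882/121 2166/121 -1016/121; -465/121 -1016/121 534/121]
step 1: x' = [-4345/6983, 4394/6983, 4639/6983], P' = [103915/6983 155060/6983 -79342/6983; 155060/6983 328096/6983 -161052/6983; -79342/6983 -161052/6983 82459/6983]
step 2: x' = [-30889/42899, -419533/171596, 123831/171596], P' = [3498809/128697 5907166/128697 -3006628/128697; 5907166/128697 23837101/257394 -11883811/257394; -3006628/128697 -11883811/257394 6051487/257394]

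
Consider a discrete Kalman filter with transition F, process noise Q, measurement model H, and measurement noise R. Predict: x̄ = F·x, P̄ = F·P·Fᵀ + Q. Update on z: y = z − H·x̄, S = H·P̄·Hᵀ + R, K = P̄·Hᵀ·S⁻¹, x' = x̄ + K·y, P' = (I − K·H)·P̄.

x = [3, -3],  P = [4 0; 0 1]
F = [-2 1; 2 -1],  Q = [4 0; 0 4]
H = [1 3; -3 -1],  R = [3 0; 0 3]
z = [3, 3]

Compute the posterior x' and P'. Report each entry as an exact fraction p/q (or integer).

x' = [-51/31, 51/31]
P' = [4749/10385 -2889/10385; -2889/10385 4749/10385]

x̄ = F·x = [-9, 9]
P̄ = F·P·Fᵀ + Q = [21 -17; -17 21]
y = z − H·x̄ = [-15, -15]
S = H·P̄·Hᵀ + R = [111 44; 44 111]
K = P̄·Hᵀ·S⁻¹ = [-1306/10385 -3786/10385; 3786/10385 1306/10385]
x' = x̄ + K·y = [-51/31, 51/31]
P' = (I − K·H)·P̄ = [4749/10385 -2889/10385; -2889/10385 4749/10385]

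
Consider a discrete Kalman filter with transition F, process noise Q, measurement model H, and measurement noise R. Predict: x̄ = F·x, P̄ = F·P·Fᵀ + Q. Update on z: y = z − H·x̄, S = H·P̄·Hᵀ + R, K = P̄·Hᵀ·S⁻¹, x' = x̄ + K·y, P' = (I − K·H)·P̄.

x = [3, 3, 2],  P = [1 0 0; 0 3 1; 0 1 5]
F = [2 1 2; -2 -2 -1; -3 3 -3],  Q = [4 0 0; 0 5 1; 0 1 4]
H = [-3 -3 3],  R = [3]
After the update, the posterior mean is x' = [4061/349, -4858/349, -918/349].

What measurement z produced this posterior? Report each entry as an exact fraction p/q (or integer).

x̄ = F·x = [13, -14, -6]
P̄ = F·P·Fᵀ + Q = [35 -25 -24; -25 30 7; -24 7 67]
S = H·P̄·Hᵀ + R = [1047]
K = P̄·Hᵀ·S⁻¹ = [-34/349; 2/349; 84/349]
x' − x̄ = [-476/349, 28/349, 1176/349] = K·y
y = (KᵀK)⁻¹·Kᵀ·(x' − x̄) = [14]
z = y + H·x̄ = [14] + [-15] = [-1]

z = [-1]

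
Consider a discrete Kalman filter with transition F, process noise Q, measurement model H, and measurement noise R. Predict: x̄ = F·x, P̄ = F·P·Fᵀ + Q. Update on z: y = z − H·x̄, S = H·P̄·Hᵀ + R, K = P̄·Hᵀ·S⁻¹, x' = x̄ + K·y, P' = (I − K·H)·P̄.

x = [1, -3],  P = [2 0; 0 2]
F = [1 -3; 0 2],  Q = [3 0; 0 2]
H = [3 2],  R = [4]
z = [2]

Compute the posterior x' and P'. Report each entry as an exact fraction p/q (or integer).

x̄ = F·x = [10, -6]
P̄ = F·P·Fᵀ + Q = [23 -12; -12 10]
y = z − H·x̄ = [-16]
S = H·P̄·Hᵀ + R = [107]
K = P̄·Hᵀ·S⁻¹ = [45/107; -16/107]
x' = x̄ + K·y = [350/107, -386/107]
P' = (I − K·H)·P̄ = [436/107 -564/107; -564/107 814/107]

x' = [350/107, -386/107]
P' = [436/107 -564/107; -564/107 814/107]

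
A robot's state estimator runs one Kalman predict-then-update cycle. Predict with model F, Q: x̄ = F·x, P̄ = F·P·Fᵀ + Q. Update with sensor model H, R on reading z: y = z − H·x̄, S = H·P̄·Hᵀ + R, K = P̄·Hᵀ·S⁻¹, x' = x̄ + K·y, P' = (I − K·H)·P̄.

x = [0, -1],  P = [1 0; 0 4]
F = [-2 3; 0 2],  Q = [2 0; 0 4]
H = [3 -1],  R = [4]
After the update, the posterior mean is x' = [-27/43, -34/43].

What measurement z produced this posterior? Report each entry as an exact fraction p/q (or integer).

z = [-1]

x̄ = F·x = [-3, -2]
P̄ = F·P·Fᵀ + Q = [42 24; 24 20]
S = H·P̄·Hᵀ + R = [258]
K = P̄·Hᵀ·S⁻¹ = [17/43; 26/129]
x' − x̄ = [102/43, 52/43] = K·y
y = (KᵀK)⁻¹·Kᵀ·(x' − x̄) = [6]
z = y + H·x̄ = [6] + [-7] = [-1]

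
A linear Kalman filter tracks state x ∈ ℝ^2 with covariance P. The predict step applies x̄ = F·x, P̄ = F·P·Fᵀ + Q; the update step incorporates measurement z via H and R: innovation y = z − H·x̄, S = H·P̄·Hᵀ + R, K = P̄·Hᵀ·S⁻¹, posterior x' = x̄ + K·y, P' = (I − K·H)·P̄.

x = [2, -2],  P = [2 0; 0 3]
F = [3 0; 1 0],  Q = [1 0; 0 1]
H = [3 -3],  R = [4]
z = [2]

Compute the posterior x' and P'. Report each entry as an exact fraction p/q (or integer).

x̄ = F·x = [6, 2]
P̄ = F·P·Fᵀ + Q = [19 6; 6 3]
y = z − H·x̄ = [-10]
S = H·P̄·Hᵀ + R = [94]
K = P̄·Hᵀ·S⁻¹ = [39/94; 9/94]
x' = x̄ + K·y = [87/47, 49/47]
P' = (I − K·H)·P̄ = [265/94 213/94; 213/94 201/94]

x' = [87/47, 49/47]
P' = [265/94 213/94; 213/94 201/94]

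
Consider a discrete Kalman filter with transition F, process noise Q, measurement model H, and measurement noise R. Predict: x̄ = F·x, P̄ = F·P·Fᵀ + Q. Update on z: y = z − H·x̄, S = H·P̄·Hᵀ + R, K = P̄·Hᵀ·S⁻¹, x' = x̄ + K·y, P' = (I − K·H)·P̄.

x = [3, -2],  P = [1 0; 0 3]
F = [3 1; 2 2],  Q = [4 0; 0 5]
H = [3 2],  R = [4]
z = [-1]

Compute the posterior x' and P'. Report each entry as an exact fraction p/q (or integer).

x̄ = F·x = [7, 2]
P̄ = F·P·Fᵀ + Q = [16 12; 12 21]
y = z − H·x̄ = [-26]
S = H·P̄·Hᵀ + R = [376]
K = P̄·Hᵀ·S⁻¹ = [9/47; 39/188]
x' = x̄ + K·y = [95/47, -319/94]
P' = (I − K·H)·P̄ = [104/47 -138/47; -138/47 453/94]

x' = [95/47, -319/94]
P' = [104/47 -138/47; -138/47 453/94]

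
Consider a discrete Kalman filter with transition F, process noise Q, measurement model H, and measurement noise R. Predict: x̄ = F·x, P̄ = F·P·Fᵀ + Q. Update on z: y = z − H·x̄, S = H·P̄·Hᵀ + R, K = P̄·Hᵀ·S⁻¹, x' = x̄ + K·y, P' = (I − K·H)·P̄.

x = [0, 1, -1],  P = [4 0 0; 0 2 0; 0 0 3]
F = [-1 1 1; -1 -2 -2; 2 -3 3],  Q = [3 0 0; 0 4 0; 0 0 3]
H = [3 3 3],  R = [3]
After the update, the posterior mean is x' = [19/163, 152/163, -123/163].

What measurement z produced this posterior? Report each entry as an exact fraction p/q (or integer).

x̄ = F·x = [0, 0, -6]
P̄ = F·P·Fᵀ + Q = [12 -6 -5; -6 28 -14; -5 -14 64]
S = H·P̄·Hᵀ + R = [489]
K = P̄·Hᵀ·S⁻¹ = [1/163; 8/163; 45/163]
x' − x̄ = [19/163, 152/163, 855/163] = K·y
y = (KᵀK)⁻¹·Kᵀ·(x' − x̄) = [19]
z = y + H·x̄ = [19] + [-18] = [1]

z = [1]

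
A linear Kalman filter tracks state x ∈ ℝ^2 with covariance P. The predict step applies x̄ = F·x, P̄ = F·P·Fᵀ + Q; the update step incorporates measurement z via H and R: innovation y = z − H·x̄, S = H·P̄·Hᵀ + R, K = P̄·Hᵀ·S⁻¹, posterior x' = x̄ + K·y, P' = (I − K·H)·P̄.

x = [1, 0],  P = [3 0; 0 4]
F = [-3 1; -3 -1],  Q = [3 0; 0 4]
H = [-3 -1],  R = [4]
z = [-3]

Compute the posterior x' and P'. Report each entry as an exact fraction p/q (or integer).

x' = [142/161, 37/161]
P' = [797/483 -1891/483; -1891/483 6089/483]

x̄ = F·x = [-3, -3]
P̄ = F·P·Fᵀ + Q = [34 23; 23 35]
y = z − H·x̄ = [-15]
S = H·P̄·Hᵀ + R = [483]
K = P̄·Hᵀ·S⁻¹ = [-125/483; -104/483]
x' = x̄ + K·y = [142/161, 37/161]
P' = (I − K·H)·P̄ = [797/483 -1891/483; -1891/483 6089/483]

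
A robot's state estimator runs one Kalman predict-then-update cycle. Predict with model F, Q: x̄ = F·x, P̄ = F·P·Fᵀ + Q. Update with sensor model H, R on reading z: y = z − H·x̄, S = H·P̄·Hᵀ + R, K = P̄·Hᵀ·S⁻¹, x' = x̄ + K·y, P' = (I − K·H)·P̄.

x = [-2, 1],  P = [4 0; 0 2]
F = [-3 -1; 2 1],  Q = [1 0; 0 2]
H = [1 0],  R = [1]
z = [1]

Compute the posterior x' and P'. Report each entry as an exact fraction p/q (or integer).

x' = [11/10, -2/5]
P' = [39/40 -13/20; -13/20 31/10]

x̄ = F·x = [5, -3]
P̄ = F·P·Fᵀ + Q = [39 -26; -26 20]
y = z − H·x̄ = [-4]
S = H·P̄·Hᵀ + R = [40]
K = P̄·Hᵀ·S⁻¹ = [39/40; -13/20]
x' = x̄ + K·y = [11/10, -2/5]
P' = (I − K·H)·P̄ = [39/40 -13/20; -13/20 31/10]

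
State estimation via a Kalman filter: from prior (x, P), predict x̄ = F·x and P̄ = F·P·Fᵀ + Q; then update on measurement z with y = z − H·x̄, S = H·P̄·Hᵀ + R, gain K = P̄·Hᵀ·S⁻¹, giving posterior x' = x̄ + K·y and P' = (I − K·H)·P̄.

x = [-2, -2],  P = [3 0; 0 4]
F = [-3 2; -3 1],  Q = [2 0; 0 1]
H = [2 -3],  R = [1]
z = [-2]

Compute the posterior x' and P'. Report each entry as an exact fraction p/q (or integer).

x̄ = F·x = [2, 4]
P̄ = F·P·Fᵀ + Q = [45 35; 35 32]
y = z − H·x̄ = [6]
S = H·P̄·Hᵀ + R = [49]
K = P̄·Hᵀ·S⁻¹ = [-15/49; -26/49]
x' = x̄ + K·y = [8/49, 40/49]
P' = (I − K·H)·P̄ = [1980/49 1325/49; 1325/49 892/49]

x' = [8/49, 40/49]
P' = [1980/49 1325/49; 1325/49 892/49]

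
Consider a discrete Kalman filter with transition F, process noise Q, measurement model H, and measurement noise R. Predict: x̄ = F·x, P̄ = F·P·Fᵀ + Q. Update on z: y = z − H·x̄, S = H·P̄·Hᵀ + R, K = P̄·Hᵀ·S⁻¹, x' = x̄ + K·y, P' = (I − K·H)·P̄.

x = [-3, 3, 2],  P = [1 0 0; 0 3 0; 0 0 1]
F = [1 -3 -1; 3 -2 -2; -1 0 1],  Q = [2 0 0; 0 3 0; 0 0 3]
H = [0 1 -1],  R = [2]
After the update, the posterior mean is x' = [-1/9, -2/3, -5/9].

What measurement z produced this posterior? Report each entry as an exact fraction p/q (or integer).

z = [1]

x̄ = F·x = [-14, -19, 5]
P̄ = F·P·Fᵀ + Q = [31 23 -2; 23 28 -5; -2 -5 5]
S = H·P̄·Hᵀ + R = [45]
K = P̄·Hᵀ·S⁻¹ = [5/9; 11/15; -2/9]
x' − x̄ = [125/9, 55/3, -50/9] = K·y
y = (KᵀK)⁻¹·Kᵀ·(x' − x̄) = [25]
z = y + H·x̄ = [25] + [-24] = [1]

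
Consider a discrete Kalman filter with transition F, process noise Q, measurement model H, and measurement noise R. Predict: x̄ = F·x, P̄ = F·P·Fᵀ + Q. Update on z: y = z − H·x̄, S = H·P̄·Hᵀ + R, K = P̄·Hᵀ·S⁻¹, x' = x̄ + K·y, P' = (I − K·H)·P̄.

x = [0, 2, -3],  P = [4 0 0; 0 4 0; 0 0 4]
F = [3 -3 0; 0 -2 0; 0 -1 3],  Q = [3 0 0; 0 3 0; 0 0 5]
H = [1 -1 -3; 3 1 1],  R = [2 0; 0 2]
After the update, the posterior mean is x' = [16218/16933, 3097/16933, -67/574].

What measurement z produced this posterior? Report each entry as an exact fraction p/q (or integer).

z = [1, 3]

x̄ = F·x = [-6, -4, -11]
P̄ = F·P·Fᵀ + Q = [75 24 12; 24 19 8; 12 8 45]
S = H·P̄·Hᵀ + R = [429 -105; -105 973]
K = P̄·Hᵀ·S⁻¹ = [250/2419 4731/16933; -289/14514 3373/33866; -143/492 69/1148]
x' − x̄ = [117816/16933, 70829/16933, 6247/574] = K·y
y = (KᵀK)⁻¹·Kᵀ·(x' − x̄) = [-30, 36]
z = y + H·x̄ = [-30, 36] + [31, -33] = [1, 3]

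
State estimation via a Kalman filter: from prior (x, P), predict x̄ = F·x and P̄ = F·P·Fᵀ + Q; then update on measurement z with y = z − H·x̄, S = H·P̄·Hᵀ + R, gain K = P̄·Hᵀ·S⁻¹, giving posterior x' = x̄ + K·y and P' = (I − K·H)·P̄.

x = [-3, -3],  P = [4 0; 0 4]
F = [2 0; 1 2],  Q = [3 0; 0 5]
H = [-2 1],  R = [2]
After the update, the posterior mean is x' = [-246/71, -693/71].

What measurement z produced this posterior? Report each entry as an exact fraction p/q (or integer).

x̄ = F·x = [-6, -9]
P̄ = F·P·Fᵀ + Q = [19 8; 8 25]
S = H·P̄·Hᵀ + R = [71]
K = P̄·Hᵀ·S⁻¹ = [-30/71; 9/71]
x' − x̄ = [180/71, -54/71] = K·y
y = (KᵀK)⁻¹·Kᵀ·(x' − x̄) = [-6]
z = y + H·x̄ = [-6] + [3] = [-3]

z = [-3]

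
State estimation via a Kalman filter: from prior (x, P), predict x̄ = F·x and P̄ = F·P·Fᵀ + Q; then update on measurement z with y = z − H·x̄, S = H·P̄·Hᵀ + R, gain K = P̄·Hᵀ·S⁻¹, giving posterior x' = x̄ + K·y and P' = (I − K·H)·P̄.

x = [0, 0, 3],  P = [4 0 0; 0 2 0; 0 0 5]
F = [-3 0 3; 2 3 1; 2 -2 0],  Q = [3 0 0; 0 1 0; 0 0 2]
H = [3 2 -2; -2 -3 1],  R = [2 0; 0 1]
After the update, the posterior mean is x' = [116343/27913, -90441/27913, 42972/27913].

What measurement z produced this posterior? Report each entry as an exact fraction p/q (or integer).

x̄ = F·x = [9, 3, 0]
P̄ = F·P·Fᵀ + Q = [84 -9 -24; -9 40 4; -24 4 26]
S = H·P̄·Hᵀ + R = [1170 -815; -815 687]
K = P̄·Hᵀ·S⁻¹ = [59259/139565 7356/27913; -9791/27913 -15597/27913; -29162/139565 -4400/27913]
x' − x̄ = [-134874/27913, -174180/27913, 42972/27913] = K·y
y = (KᵀK)⁻¹·Kᵀ·(x' − x̄) = [-30, 30]
z = y + H·x̄ = [-30, 30] + [33, -27] = [3, 3]

z = [3, 3]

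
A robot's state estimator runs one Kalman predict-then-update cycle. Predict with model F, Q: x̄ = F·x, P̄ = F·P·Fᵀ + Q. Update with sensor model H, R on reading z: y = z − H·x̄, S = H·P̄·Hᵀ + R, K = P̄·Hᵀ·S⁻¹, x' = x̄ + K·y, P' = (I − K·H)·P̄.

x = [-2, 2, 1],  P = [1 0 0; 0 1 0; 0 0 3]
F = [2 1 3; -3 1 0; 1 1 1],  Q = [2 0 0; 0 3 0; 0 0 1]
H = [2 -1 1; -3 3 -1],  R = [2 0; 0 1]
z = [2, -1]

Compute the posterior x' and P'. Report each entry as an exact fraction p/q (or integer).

x' = [13957/7272, 2521/1212, 1063/909]
P' = [11219/7272 1811/1212 -286/909; 1811/1212 347/202 46/303; -286/909 46/303 1198/909]

x̄ = F·x = [1, 8, 1]
P̄ = F·P·Fᵀ + Q = [34 -5 12; -5 13 -2; 12 -2 6]
y = z − H·x̄ = [7, -21]
S = H·P̄·Hᵀ + R = [229 -362; -362 604]
K = P̄·Hᵀ·S⁻¹ = [2321/3636 1229/7272; 431/606 629/1212; 244/909 74/909]
x' = x̄ + K·y = [13957/7272, 2521/1212, 1063/909]
P' = (I − K·H)·P̄ = [11219/7272 1811/1212 -286/909; 1811/1212 347/202 46/303; -286/909 46/303 1198/909]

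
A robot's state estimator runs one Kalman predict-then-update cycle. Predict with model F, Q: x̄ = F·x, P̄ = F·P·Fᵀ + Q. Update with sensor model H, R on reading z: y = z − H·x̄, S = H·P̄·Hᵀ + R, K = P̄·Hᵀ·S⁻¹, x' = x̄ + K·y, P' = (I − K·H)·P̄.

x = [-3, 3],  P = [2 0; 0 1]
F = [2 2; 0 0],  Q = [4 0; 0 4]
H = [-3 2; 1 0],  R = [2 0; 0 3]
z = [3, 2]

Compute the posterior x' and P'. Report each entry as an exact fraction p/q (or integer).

x̄ = F·x = [0, 0]
P̄ = F·P·Fᵀ + Q = [16 0; 0 4]
y = z − H·x̄ = [3, 2]
S = H·P̄·Hᵀ + R = [162 -48; -48 19]
K = P̄·Hᵀ·S⁻¹ = [-8/43 16/43; 76/387 64/129]
x' = x̄ + K·y = [8/43, 68/43]
P' = (I − K·H)·P̄ = [48/43 64/43; 64/43 940/387]

x' = [8/43, 68/43]
P' = [48/43 64/43; 64/43 940/387]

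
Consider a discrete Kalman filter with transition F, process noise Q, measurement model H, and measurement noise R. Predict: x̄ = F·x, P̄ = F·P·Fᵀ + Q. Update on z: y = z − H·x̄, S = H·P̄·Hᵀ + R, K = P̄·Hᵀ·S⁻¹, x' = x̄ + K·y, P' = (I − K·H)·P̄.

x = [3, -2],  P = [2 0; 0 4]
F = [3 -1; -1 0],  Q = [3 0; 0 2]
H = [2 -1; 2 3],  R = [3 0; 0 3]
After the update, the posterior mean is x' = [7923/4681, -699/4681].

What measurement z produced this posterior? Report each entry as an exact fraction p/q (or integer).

z = [3, 3]

x̄ = F·x = [11, -3]
P̄ = F·P·Fᵀ + Q = [25 -6; -6 4]
S = H·P̄·Hᵀ + R = [131 64; 64 67]
K = P̄·Hᵀ·S⁻¹ = [1704/4681 608/4681; -1072/4681 1024/4681]
x' − x̄ = [-43568/4681, 13344/4681] = K·y
y = (KᵀK)⁻¹·Kᵀ·(x' − x̄) = [-22, -10]
z = y + H·x̄ = [-22, -10] + [25, 13] = [3, 3]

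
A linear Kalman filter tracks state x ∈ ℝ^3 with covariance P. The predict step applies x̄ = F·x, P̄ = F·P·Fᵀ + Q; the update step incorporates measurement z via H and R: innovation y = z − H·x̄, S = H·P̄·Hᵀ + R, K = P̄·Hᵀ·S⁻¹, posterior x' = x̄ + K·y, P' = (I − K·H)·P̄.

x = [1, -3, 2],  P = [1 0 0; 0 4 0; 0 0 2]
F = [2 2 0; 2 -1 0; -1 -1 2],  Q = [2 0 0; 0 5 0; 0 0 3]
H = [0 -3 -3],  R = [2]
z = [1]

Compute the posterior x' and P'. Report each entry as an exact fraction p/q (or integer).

x̄ = F·x = [-4, 5, 6]
P̄ = F·P·Fᵀ + Q = [22 -4 -10; -4 13 2; -10 2 16]
y = z − H·x̄ = [34]
S = H·P̄·Hᵀ + R = [299]
K = P̄·Hᵀ·S⁻¹ = [42/299; -45/299; -54/299]
x' = x̄ + K·y = [232/299, -35/299, -42/299]
P' = (I − K·H)·P̄ = [4814/299 694/299 -722/299; 694/299 1862/299 -1832/299; -722/299 -1832/299 1868/299]

x' = [232/299, -35/299, -42/299]
P' = [4814/299 694/299 -722/299; 694/299 1862/299 -1832/299; -722/299 -1832/299 1868/299]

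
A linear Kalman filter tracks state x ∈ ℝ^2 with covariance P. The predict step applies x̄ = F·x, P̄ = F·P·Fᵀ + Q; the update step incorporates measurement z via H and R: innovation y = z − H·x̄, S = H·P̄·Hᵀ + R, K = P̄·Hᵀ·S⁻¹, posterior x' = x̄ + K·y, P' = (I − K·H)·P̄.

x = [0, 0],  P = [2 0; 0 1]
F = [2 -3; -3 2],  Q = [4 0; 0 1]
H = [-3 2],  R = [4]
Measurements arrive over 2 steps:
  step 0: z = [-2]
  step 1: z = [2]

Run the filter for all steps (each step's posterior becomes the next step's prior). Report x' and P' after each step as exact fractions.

step 0: x̄ = F·x = [0, 0]
step 0: P̄ = F·P·Fᵀ + Q = [21 -18; -18 23]
step 0: y = z − H·x̄ = [-2]
step 0: S = H·P̄·Hᵀ + R = [501]
step 0: K = P̄·Hᵀ·S⁻¹ = [-33/167; 100/501]
step 0: x' = x̄ + K·y = [66/167, -200/501]
step 0: P' = (I − K·H)·P̄ = [240/167 294/167; 294/167 1523/501]
step 1: x̄ = F·x = [332/167, -994/501]
step 1: P̄ = F·P·Fᵀ + Q = [2669/167 -664/167; -664/167 2489/501]
step 1: y = z − H·x̄ = [5978/501]
step 1: S = H·P̄·Hᵀ + R = [107927/501]
step 1: K = P̄·Hᵀ·S⁻¹ = [-28005/107927; 10954/107927]
step 1: x' = x̄ + K·y = [-119598/107927, -83426/107927]
step 1: P' = (I − K·H)·P̄ = [159464/107927 183186/107927; 183186/107927 296687/107927]

step 0: x' = [66/167, -200/501], P' = [240/167 294/167; 294/167 1523/501]
step 1: x' = [-119598/107927, -83426/107927], P' = [159464/107927 183186/107927; 183186/107927 296687/107927]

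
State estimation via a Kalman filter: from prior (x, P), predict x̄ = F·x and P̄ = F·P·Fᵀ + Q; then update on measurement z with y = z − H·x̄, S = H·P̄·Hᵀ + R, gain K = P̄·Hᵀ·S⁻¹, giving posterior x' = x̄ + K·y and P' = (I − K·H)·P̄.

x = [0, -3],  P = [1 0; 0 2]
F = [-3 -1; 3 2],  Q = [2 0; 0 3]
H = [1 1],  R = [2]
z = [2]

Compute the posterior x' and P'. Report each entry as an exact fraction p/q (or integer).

x' = [3, -19/9]
P' = [13 -13; -13 131/9]

x̄ = F·x = [3, -6]
P̄ = F·P·Fᵀ + Q = [13 -13; -13 20]
y = z − H·x̄ = [5]
S = H·P̄·Hᵀ + R = [9]
K = P̄·Hᵀ·S⁻¹ = [0; 7/9]
x' = x̄ + K·y = [3, -19/9]
P' = (I − K·H)·P̄ = [13 -13; -13 131/9]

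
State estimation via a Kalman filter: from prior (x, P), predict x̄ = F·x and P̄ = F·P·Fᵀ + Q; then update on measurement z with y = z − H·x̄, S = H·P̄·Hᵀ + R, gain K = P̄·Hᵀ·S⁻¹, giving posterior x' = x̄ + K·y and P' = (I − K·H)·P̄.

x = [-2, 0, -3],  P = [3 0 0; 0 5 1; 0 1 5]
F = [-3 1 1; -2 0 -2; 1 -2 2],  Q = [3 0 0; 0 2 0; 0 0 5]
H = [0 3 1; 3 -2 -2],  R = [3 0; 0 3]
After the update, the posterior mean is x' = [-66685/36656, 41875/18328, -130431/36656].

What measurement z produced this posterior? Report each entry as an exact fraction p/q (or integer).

z = [3, -3]

x̄ = F·x = [3, 10, -8]
P̄ = F·P·Fᵀ + Q = [42 6 -9; 6 34 -22; -9 -22 40]
S = H·P̄·Hᵀ + R = [217 -81; -81 537]
K = P̄·Hᵀ·S⁻¹ = [5175/36656 9791/36656; 7079/18328 863/18328; -6355/36656 -5259/36656]
x' − x̄ = [-176653/36656, -141405/18328, 162817/36656] = K·y
y = (KᵀK)⁻¹·Kᵀ·(x' − x̄) = [-19, -8]
z = y + H·x̄ = [-19, -8] + [22, 5] = [3, -3]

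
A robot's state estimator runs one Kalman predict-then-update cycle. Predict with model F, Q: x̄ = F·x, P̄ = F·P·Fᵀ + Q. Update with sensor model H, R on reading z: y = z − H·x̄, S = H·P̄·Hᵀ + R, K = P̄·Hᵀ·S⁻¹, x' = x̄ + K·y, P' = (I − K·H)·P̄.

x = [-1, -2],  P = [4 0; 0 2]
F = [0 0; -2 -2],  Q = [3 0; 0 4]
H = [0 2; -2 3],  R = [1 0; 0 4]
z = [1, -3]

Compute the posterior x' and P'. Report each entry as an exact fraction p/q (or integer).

x̄ = F·x = [0, 6]
P̄ = F·P·Fᵀ + Q = [3 0; 0 28]
y = z − H·x̄ = [-11, -21]
S = H·P̄·Hᵀ + R = [113 168; 168 268]
K = P̄·Hᵀ·S⁻¹ = [252/515 -339/1030; 224/515 21/515]
x' = x̄ + K·y = [315/206, 37/103]
P' = (I − K·H)·P̄ = [528/515 126/515; 126/515 112/515]

x' = [315/206, 37/103]
P' = [528/515 126/515; 126/515 112/515]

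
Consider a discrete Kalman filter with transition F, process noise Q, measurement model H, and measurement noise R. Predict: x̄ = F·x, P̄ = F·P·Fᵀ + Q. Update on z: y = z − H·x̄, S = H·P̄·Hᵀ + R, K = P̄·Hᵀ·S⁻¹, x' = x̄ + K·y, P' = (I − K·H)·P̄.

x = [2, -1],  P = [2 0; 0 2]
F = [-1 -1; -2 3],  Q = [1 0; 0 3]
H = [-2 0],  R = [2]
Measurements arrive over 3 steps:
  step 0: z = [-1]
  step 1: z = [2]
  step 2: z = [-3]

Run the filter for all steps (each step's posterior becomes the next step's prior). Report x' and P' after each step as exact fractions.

step 0: x' = [4/11, -83/11], P' = [5/11 -2/11; -2/11 311/11]
step 1: x' = [-63/73, -31/73], P' = [323/657 -307/219; -307/219 1950/73]
step 2: x' = [50910/34033, -6308/34033], P' = [16688/34033 -51083/34033; -51083/34033 979831/34033]

step 0: x̄ = F·x = [-1, -7]
step 0: P̄ = F·P·Fᵀ + Q = [5 -2; -2 29]
step 0: y = z − H·x̄ = [-3]
step 0: S = H·P̄·Hᵀ + R = [22]
step 0: K = P̄·Hᵀ·S⁻¹ = [-5/11; 2/11]
step 0: x' = x̄ + K·y = [4/11, -83/11]
step 0: P' = (I − K·H)·P̄ = [5/11 -2/11; -2/11 311/11]
step 1: x̄ = F·x = [79/11, -257/11]
step 1: P̄ = F·P·Fᵀ + Q = [323/11 -921/11; -921/11 2876/11]
step 1: y = z − H·x̄ = [180/11]
step 1: S = H·P̄·Hᵀ + R = [1314/11]
step 1: K = P̄·Hᵀ·S⁻¹ = [-323/657; 307/219]
step 1: x' = x̄ + K·y = [-63/73, -31/73]
step 1: P' = (I − K·H)·P̄ = [323/657 -307/219; -307/219 1950/73]
step 2: x̄ = F·x = [94/73, 33/73]
step 2: P̄ = F·P·Fᵀ + Q = [16688/657 -51083/657; -51083/657 172265/657]
step 2: y = z − H·x̄ = [-31/73]
step 2: S = H·P̄·Hᵀ + R = [68066/657]
step 2: K = P̄·Hᵀ·S⁻¹ = [-16688/34033; 51083/34033]
step 2: x' = x̄ + K·y = [50910/34033, -6308/34033]
step 2: P' = (I − K·H)·P̄ = [16688/34033 -51083/34033; -51083/34033 979831/34033]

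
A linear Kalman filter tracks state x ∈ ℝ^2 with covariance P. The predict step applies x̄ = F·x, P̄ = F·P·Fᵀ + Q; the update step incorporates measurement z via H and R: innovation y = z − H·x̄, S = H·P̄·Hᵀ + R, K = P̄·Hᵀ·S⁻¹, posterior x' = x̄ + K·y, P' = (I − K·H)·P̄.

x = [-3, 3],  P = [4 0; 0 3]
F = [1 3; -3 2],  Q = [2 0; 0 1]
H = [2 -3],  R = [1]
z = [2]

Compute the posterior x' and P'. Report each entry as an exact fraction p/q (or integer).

x' = [2346/251, 2805/502]
P' = [7131/251 4746/251; 4746/251 6373/502]

x̄ = F·x = [6, 15]
P̄ = F·P·Fᵀ + Q = [33 6; 6 49]
y = z − H·x̄ = [35]
S = H·P̄·Hᵀ + R = [502]
K = P̄·Hᵀ·S⁻¹ = [24/251; -135/502]
x' = x̄ + K·y = [2346/251, 2805/502]
P' = (I − K·H)·P̄ = [7131/251 4746/251; 4746/251 6373/502]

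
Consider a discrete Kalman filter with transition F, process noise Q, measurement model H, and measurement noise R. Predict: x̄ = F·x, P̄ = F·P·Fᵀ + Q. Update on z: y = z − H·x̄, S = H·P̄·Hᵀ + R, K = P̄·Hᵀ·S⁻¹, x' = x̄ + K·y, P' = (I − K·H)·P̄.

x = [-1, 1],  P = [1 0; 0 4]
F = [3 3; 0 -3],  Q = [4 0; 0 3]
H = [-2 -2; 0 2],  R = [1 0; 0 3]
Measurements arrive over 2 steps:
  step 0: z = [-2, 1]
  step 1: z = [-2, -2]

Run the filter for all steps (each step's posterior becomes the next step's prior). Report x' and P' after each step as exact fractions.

step 0: x̄ = F·x = [0, -3]
step 0: P̄ = F·P·Fᵀ + Q = [49 -36; -36 39]
step 0: y = z − H·x̄ = [-8, 7]
step 0: S = H·P̄·Hᵀ + R = [65 -12; -12 159]
step 0: K = P̄·Hᵀ·S⁻¹ = [-1666/3397 -1664/3397; -6/3397 1666/3397]
step 0: x' = x̄ + K·y = [1680/3397, 1519/3397]
step 0: P' = (I − K·H)·P̄ = [3329/3397 -2496/3397; -2496/3397 2499/3397]
step 1: x̄ = F·x = [9597/3397, -4557/3397]
step 1: P̄ = F·P·Fᵀ + Q = [21112/3397 -27/3397; -27/3397 32682/3397]
step 1: y = z − H·x̄ = [3286/3397, 2320/3397]
step 1: S = H·P̄·Hᵀ + R = [218357/3397 -130620/3397; -130620/3397 140919/3397]
step 1: K = P̄·Hᵀ·S⁻¹ = [-583810/1345213 -541658/1345213; -65310/1345213 563428/1345213]
step 1: x' = x̄ + K·y = [2865753/1345213, -1482953/1345213]
step 1: P' = (I − K·H)·P̄ = [1104392/1345213 -812487/1345213; -812487/1345213 845142/1345213]

step 0: x' = [1680/3397, 1519/3397], P' = [3329/3397 -2496/3397; -2496/3397 2499/3397]
step 1: x' = [2865753/1345213, -1482953/1345213], P' = [1104392/1345213 -812487/1345213; -812487/1345213 845142/1345213]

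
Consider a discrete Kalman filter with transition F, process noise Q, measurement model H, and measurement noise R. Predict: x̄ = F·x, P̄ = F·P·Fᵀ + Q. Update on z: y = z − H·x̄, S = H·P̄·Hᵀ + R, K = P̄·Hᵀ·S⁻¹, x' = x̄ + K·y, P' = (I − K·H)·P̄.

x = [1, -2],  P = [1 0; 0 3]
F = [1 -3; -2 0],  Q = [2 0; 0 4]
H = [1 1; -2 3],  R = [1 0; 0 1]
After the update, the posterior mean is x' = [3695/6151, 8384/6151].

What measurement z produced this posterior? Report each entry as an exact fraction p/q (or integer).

z = [2, 3]

x̄ = F·x = [7, -2]
P̄ = F·P·Fᵀ + Q = [30 -2; -2 8]
S = H·P̄·Hᵀ + R = [35 -38; -38 217]
K = P̄·Hᵀ·S⁻¹ = [3568/6151 -1246/6151; 2366/6151 1208/6151]
x' − x̄ = [-39362/6151, 20686/6151] = K·y
y = (KᵀK)⁻¹·Kᵀ·(x' − x̄) = [-3, 23]
z = y + H·x̄ = [-3, 23] + [5, -20] = [2, 3]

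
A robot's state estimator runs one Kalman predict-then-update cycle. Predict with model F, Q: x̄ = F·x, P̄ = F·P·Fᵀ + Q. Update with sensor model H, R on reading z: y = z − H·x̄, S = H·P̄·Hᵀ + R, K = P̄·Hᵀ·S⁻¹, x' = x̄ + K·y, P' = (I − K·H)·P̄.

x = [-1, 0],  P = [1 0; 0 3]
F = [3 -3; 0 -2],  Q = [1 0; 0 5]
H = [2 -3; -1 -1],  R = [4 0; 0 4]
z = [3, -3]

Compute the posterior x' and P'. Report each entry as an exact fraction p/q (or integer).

x̄ = F·x = [-3, 0]
P̄ = F·P·Fᵀ + Q = [37 18; 18 17]
y = z − H·x̄ = [9, -6]
S = H·P̄·Hᵀ + R = [89 -5; -5 94]
K = P̄·Hᵀ·S⁻¹ = [1605/8341 -4795/8341; -1585/8341 -3190/8341]
x' = x̄ + K·y = [18192/8341, 4875/8341]
P' = (I − K·H)·P̄ = [12792/8341 6388/8341; 6388/8341 6372/8341]

x' = [18192/8341, 4875/8341]
P' = [12792/8341 6388/8341; 6388/8341 6372/8341]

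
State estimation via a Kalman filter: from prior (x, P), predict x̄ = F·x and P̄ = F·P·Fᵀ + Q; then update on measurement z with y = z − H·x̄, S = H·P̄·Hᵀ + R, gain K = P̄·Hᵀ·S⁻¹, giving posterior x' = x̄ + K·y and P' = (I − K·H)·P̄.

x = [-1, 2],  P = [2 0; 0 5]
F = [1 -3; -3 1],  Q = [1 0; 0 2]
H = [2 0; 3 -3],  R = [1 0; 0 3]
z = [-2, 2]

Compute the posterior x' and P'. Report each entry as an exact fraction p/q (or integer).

x̄ = F·x = [-7, 5]
P̄ = F·P·Fᵀ + Q = [48 -21; -21 25]
y = z − H·x̄ = [12, 38]
S = H·P̄·Hᵀ + R = [193 414; 414 1038]
K = P̄·Hᵀ·S⁻¹ = [2325/4823 69/9646; 2256/4823 -1541/4823]
x' = x̄ + K·y = [-50/53, -81/53]
P' = (I − K·H)·P̄ = [2325/9646 1128/4823; 1128/4823 2669/4823]

x' = [-50/53, -81/53]
P' = [2325/9646 1128/4823; 1128/4823 2669/4823]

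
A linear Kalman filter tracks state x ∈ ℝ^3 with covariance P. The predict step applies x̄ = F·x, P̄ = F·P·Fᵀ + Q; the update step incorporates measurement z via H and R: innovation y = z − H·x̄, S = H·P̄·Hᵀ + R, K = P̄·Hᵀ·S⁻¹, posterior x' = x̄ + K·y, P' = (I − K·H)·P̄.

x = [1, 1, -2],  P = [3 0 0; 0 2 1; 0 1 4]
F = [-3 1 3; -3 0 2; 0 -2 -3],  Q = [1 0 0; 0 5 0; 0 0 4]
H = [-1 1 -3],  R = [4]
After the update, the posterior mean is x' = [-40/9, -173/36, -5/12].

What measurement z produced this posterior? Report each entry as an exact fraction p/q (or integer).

x̄ = F·x = [-8, -7, 4]
P̄ = F·P·Fᵀ + Q = [72 53 -49; 53 48 -28; -49 -28 60]
S = H·P̄·Hᵀ + R = [432]
K = P̄·Hᵀ·S⁻¹ = [8/27; 79/432; -53/144]
x' − x̄ = [32/9, 79/36, -53/12] = K·y
y = (KᵀK)⁻¹·Kᵀ·(x' − x̄) = [12]
z = y + H·x̄ = [12] + [-11] = [1]

z = [1]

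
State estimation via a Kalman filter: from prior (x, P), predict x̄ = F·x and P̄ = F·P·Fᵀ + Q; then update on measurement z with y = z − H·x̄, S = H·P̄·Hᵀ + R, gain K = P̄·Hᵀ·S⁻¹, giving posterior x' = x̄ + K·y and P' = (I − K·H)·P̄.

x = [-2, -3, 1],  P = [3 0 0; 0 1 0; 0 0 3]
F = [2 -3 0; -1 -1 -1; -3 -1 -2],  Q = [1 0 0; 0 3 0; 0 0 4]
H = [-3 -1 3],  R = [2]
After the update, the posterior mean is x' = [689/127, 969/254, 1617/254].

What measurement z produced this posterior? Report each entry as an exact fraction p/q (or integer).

x̄ = F·x = [5, 4, 7]
P̄ = F·P·Fᵀ + Q = [22 -3 -15; -3 10 16; -15 16 44]
S = H·P̄·Hᵀ + R = [762]
K = P̄·Hᵀ·S⁻¹ = [-18/127; 47/762; 161/762]
x' − x̄ = [54/127, -47/254, -161/254] = K·y
y = (KᵀK)⁻¹·Kᵀ·(x' − x̄) = [-3]
z = y + H·x̄ = [-3] + [2] = [-1]

z = [-1]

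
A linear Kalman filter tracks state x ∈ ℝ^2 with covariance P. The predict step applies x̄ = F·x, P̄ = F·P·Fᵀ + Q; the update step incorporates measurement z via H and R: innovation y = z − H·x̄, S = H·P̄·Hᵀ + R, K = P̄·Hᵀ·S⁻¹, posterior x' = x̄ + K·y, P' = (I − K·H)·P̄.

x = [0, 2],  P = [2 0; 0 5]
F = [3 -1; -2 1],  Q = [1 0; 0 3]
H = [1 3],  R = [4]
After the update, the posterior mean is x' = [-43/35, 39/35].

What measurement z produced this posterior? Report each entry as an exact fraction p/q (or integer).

z = [2]

x̄ = F·x = [-2, 2]
P̄ = F·P·Fᵀ + Q = [24 -17; -17 16]
S = H·P̄·Hᵀ + R = [70]
K = P̄·Hᵀ·S⁻¹ = [-27/70; 31/70]
x' − x̄ = [27/35, -31/35] = K·y
y = (KᵀK)⁻¹·Kᵀ·(x' − x̄) = [-2]
z = y + H·x̄ = [-2] + [4] = [2]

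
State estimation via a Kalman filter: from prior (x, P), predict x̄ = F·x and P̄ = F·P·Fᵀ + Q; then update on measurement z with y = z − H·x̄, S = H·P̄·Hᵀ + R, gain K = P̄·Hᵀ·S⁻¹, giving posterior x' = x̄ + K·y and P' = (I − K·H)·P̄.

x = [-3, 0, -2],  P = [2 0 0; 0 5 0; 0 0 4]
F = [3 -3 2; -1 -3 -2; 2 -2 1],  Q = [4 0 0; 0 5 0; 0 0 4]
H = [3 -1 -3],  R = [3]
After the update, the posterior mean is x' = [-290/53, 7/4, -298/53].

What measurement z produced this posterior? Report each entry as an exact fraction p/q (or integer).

x̄ = F·x = [-13, 7, -8]
P̄ = F·P·Fᵀ + Q = [83 23 50; 23 68 18; 50 18 36]
S = H·P̄·Hᵀ + R = [212]
K = P̄·Hᵀ·S⁻¹ = [19/53; -1/4; 6/53]
x' − x̄ = [399/53, -21/4, 126/53] = K·y
y = (KᵀK)⁻¹·Kᵀ·(x' − x̄) = [21]
z = y + H·x̄ = [21] + [-22] = [-1]

z = [-1]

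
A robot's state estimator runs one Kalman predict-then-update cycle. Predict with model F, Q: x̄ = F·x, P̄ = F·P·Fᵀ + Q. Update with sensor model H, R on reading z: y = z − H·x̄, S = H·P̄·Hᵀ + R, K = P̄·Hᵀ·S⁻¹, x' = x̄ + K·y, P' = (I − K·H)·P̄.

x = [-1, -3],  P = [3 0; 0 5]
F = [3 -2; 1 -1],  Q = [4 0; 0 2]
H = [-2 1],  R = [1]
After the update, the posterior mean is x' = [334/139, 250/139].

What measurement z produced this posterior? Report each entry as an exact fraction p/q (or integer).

x̄ = F·x = [3, 2]
P̄ = F·P·Fᵀ + Q = [51 19; 19 10]
S = H·P̄·Hᵀ + R = [139]
K = P̄·Hᵀ·S⁻¹ = [-83/139; -28/139]
x' − x̄ = [-83/139, -28/139] = K·y
y = (KᵀK)⁻¹·Kᵀ·(x' − x̄) = [1]
z = y + H·x̄ = [1] + [-4] = [-3]

z = [-3]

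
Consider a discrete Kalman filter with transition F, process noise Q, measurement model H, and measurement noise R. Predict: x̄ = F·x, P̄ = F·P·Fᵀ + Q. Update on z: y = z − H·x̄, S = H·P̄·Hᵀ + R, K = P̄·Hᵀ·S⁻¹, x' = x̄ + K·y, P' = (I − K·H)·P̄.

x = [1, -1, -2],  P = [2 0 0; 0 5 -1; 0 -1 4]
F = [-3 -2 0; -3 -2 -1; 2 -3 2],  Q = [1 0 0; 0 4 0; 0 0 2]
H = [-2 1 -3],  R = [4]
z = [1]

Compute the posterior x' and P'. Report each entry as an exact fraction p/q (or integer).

x̄ = F·x = [-1, 1, 1]
P̄ = F·P·Fᵀ + Q = [39 36 22; 36 42 11; 22 11 83]
y = z − H·x̄ = [1]
S = H·P̄·Hᵀ + R = [1003]
K = P̄·Hᵀ·S⁻¹ = [-108/1003; -63/1003; -282/1003]
x' = x̄ + K·y = [-1111/1003, 940/1003, 721/1003]
P' = (I − K·H)·P̄ = [27453/1003 29304/1003 -8390/1003; 29304/1003 38157/1003 -6733/1003; -8390/1003 -6733/1003 3725/1003]

x' = [-1111/1003, 940/1003, 721/1003]
P' = [27453/1003 29304/1003 -8390/1003; 29304/1003 38157/1003 -6733/1003; -8390/1003 -6733/1003 3725/1003]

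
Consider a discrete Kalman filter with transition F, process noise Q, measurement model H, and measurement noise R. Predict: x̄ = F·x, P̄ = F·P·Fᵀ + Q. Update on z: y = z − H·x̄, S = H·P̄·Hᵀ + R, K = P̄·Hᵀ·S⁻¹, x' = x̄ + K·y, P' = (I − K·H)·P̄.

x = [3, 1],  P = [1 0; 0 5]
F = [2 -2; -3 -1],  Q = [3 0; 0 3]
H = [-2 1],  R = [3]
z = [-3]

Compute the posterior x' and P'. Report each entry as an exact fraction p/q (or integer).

x̄ = F·x = [4, -10]
P̄ = F·P·Fᵀ + Q = [27 4; 4 17]
y = z − H·x̄ = [15]
S = H·P̄·Hᵀ + R = [112]
K = P̄·Hᵀ·S⁻¹ = [-25/56; 9/112]
x' = x̄ + K·y = [-151/56, -985/112]
P' = (I − K·H)·P̄ = [131/28 449/56; 449/56 1823/112]

x' = [-151/56, -985/112]
P' = [131/28 449/56; 449/56 1823/112]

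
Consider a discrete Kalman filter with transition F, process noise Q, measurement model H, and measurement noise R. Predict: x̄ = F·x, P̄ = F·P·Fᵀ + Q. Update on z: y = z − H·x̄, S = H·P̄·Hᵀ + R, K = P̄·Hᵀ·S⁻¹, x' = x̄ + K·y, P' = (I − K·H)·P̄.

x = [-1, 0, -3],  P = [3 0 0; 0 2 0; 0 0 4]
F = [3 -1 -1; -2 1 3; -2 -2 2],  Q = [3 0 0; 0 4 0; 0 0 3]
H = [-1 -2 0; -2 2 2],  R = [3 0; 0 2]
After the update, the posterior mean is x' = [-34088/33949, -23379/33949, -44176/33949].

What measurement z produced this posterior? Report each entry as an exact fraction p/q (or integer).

x̄ = F·x = [0, -7, -4]
P̄ = F·P·Fᵀ + Q = [36 -32 -22; -32 54 32; -22 32 39]
S = H·P̄·Hᵀ + R = [127 -292; -292 1206]
K = P̄·Hᵀ·S⁻¹ = [-9396/33949 -7342/33949; -11372/33949 3890/33949; 1830/33949 5679/33949]
x' − x̄ = [-34088/33949, 214264/33949, 91620/33949] = K·y
y = (KᵀK)⁻¹·Kᵀ·(x' − x̄) = [-12, 20]
z = y + H·x̄ = [-12, 20] + [14, -22] = [2, -2]

z = [2, -2]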